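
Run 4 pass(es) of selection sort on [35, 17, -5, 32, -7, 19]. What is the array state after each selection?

Pass 1: Select minimum -7 at index 4, swap -> [-7, 17, -5, 32, 35, 19]
Pass 2: Select minimum -5 at index 2, swap -> [-7, -5, 17, 32, 35, 19]
Pass 3: Select minimum 17 at index 2, swap -> [-7, -5, 17, 32, 35, 19]
Pass 4: Select minimum 19 at index 5, swap -> [-7, -5, 17, 19, 35, 32]


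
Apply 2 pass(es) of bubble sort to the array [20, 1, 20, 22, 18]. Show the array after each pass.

After pass 1: [1, 20, 20, 18, 22] (2 swaps)
After pass 2: [1, 20, 18, 20, 22] (1 swaps)
Total swaps: 3


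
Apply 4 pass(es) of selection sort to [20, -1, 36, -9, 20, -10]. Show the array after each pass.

Pass 1: Select minimum -10 at index 5, swap -> [-10, -1, 36, -9, 20, 20]
Pass 2: Select minimum -9 at index 3, swap -> [-10, -9, 36, -1, 20, 20]
Pass 3: Select minimum -1 at index 3, swap -> [-10, -9, -1, 36, 20, 20]
Pass 4: Select minimum 20 at index 4, swap -> [-10, -9, -1, 20, 36, 20]


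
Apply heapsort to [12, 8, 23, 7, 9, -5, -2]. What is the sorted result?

Build heap: [23, 9, 12, 7, 8, -5, -2]
Extract 23: [12, 9, -2, 7, 8, -5, 23]
Extract 12: [9, 8, -2, 7, -5, 12, 23]
Extract 9: [8, 7, -2, -5, 9, 12, 23]
Extract 8: [7, -5, -2, 8, 9, 12, 23]
Extract 7: [-2, -5, 7, 8, 9, 12, 23]
Extract -2: [-5, -2, 7, 8, 9, 12, 23]


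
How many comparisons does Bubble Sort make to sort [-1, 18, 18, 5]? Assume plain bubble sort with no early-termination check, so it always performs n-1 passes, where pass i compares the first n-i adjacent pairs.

Pass 1: compare adjacent pairs (0,1)..(2,3) = 3 comparison(s), 1 swap(s) -> [-1, 18, 5, 18]
Pass 2: compare adjacent pairs (0,1)..(1,2) = 2 comparison(s), 1 swap(s) -> [-1, 5, 18, 18]
Pass 3: compare adjacent pairs (0,1)..(0,1) = 1 comparison(s), 0 swap(s) -> [-1, 5, 18, 18]
Total comparisons: 3 + 2 + 1 = 6


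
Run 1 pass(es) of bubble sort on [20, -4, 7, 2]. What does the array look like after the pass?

After pass 1: [-4, 7, 2, 20] (3 swaps)
Total swaps: 3


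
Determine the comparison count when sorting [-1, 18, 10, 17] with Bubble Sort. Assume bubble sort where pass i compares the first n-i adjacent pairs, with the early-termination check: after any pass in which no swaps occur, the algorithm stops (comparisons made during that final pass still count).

Pass 1: compare adjacent pairs (0,1)..(2,3) = 3 comparison(s), 2 swap(s) -> [-1, 10, 17, 18]
Pass 2: compare adjacent pairs (0,1)..(1,2) = 2 comparison(s), 0 swap(s) -> [-1, 10, 17, 18]
No swaps in this pass, so bubble sort stops here.
Total comparisons: 3 + 2 = 5


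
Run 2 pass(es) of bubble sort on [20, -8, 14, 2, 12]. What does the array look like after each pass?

After pass 1: [-8, 14, 2, 12, 20] (4 swaps)
After pass 2: [-8, 2, 12, 14, 20] (2 swaps)
Total swaps: 6


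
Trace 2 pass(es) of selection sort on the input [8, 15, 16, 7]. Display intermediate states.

Pass 1: Select minimum 7 at index 3, swap -> [7, 15, 16, 8]
Pass 2: Select minimum 8 at index 3, swap -> [7, 8, 16, 15]


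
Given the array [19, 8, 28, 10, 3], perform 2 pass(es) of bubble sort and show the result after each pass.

After pass 1: [8, 19, 10, 3, 28] (3 swaps)
After pass 2: [8, 10, 3, 19, 28] (2 swaps)
Total swaps: 5


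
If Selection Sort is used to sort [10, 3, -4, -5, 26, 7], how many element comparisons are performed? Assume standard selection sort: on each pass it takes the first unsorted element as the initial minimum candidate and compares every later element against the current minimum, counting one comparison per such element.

Pass 1: scan indices 1..5 for the minimum = 5 comparison(s); min is -5, place at index 0 -> [-5, 3, -4, 10, 26, 7]
Pass 2: scan indices 2..5 for the minimum = 4 comparison(s); min is -4, place at index 1 -> [-5, -4, 3, 10, 26, 7]
Pass 3: scan indices 3..5 for the minimum = 3 comparison(s); min is 3, place at index 2 -> [-5, -4, 3, 10, 26, 7]
Pass 4: scan indices 4..5 for the minimum = 2 comparison(s); min is 7, place at index 3 -> [-5, -4, 3, 7, 26, 10]
Pass 5: scan indices 5..5 for the minimum = 1 comparison(s); min is 10, place at index 4 -> [-5, -4, 3, 7, 10, 26]
Selection sort always scans the whole unsorted suffix, so the count is (n-1) + (n-2) + ... + 1 = n(n-1)/2 = 6*5/2 = 15 regardless of the input order.
Total comparisons: 5 + 4 + 3 + 2 + 1 = 15


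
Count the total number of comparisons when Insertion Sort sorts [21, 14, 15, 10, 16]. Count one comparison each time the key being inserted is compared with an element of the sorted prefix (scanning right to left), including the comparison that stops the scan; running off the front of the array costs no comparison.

Insert 14: 21 > 14 (shift), reached front = 1 comparison(s) -> [14, 21, 15, 10, 16]
Insert 15: 21 > 15 (shift), 14 <= 15 (stop) = 2 comparison(s) -> [14, 15, 21, 10, 16]
Insert 10: 21 > 10 (shift), 15 > 10 (shift), 14 > 10 (shift), reached front = 3 comparison(s) -> [10, 14, 15, 21, 16]
Insert 16: 21 > 16 (shift), 15 <= 16 (stop) = 2 comparison(s) -> [10, 14, 15, 16, 21]
Total comparisons: 1 + 2 + 3 + 2 = 8


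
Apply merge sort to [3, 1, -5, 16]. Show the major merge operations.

Divide and conquer:
  Merge [3] + [1] -> [1, 3]
  Merge [-5] + [16] -> [-5, 16]
  Merge [1, 3] + [-5, 16] -> [-5, 1, 3, 16]


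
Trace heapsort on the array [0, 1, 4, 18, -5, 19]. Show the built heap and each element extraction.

Build heap: [19, 18, 4, 1, -5, 0]
Extract 19: [18, 1, 4, 0, -5, 19]
Extract 18: [4, 1, -5, 0, 18, 19]
Extract 4: [1, 0, -5, 4, 18, 19]
Extract 1: [0, -5, 1, 4, 18, 19]
Extract 0: [-5, 0, 1, 4, 18, 19]


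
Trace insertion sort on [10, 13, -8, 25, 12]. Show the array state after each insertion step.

First element 10 is already 'sorted'
Insert 13: shifted 0 elements -> [10, 13, -8, 25, 12]
Insert -8: shifted 2 elements -> [-8, 10, 13, 25, 12]
Insert 25: shifted 0 elements -> [-8, 10, 13, 25, 12]
Insert 12: shifted 2 elements -> [-8, 10, 12, 13, 25]


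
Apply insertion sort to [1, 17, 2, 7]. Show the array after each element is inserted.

First element 1 is already 'sorted'
Insert 17: shifted 0 elements -> [1, 17, 2, 7]
Insert 2: shifted 1 elements -> [1, 2, 17, 7]
Insert 7: shifted 1 elements -> [1, 2, 7, 17]


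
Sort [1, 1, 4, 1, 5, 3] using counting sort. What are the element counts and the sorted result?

Count array: [0, 3, 0, 1, 1, 1]
(count[i] = number of elements equal to i)
Cumulative count: [0, 3, 3, 4, 5, 6]
Sorted: [1, 1, 1, 3, 4, 5]


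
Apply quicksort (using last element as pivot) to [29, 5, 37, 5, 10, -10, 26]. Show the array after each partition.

Partition 1: pivot=26 at index 4 -> [5, 5, 10, -10, 26, 29, 37]
Partition 2: pivot=-10 at index 0 -> [-10, 5, 10, 5, 26, 29, 37]
Partition 3: pivot=5 at index 2 -> [-10, 5, 5, 10, 26, 29, 37]
Partition 4: pivot=37 at index 6 -> [-10, 5, 5, 10, 26, 29, 37]


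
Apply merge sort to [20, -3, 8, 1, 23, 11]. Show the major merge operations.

Divide and conquer:
  Merge [-3] + [8] -> [-3, 8]
  Merge [20] + [-3, 8] -> [-3, 8, 20]
  Merge [23] + [11] -> [11, 23]
  Merge [1] + [11, 23] -> [1, 11, 23]
  Merge [-3, 8, 20] + [1, 11, 23] -> [-3, 1, 8, 11, 20, 23]


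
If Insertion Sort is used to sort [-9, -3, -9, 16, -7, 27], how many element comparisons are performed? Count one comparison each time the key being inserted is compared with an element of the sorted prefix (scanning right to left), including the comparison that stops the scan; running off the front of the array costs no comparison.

Insert -3: -9 <= -3 (stop) = 1 comparison(s) -> [-9, -3, -9, 16, -7, 27]
Insert -9: -3 > -9 (shift), -9 <= -9 (stop) = 2 comparison(s) -> [-9, -9, -3, 16, -7, 27]
Insert 16: -3 <= 16 (stop) = 1 comparison(s) -> [-9, -9, -3, 16, -7, 27]
Insert -7: 16 > -7 (shift), -3 > -7 (shift), -9 <= -7 (stop) = 3 comparison(s) -> [-9, -9, -7, -3, 16, 27]
Insert 27: 16 <= 27 (stop) = 1 comparison(s) -> [-9, -9, -7, -3, 16, 27]
Total comparisons: 1 + 2 + 1 + 3 + 1 = 8


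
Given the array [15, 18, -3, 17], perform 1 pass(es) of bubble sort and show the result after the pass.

After pass 1: [15, -3, 17, 18] (2 swaps)
Total swaps: 2


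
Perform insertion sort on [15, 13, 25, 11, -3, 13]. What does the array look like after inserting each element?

First element 15 is already 'sorted'
Insert 13: shifted 1 elements -> [13, 15, 25, 11, -3, 13]
Insert 25: shifted 0 elements -> [13, 15, 25, 11, -3, 13]
Insert 11: shifted 3 elements -> [11, 13, 15, 25, -3, 13]
Insert -3: shifted 4 elements -> [-3, 11, 13, 15, 25, 13]
Insert 13: shifted 2 elements -> [-3, 11, 13, 13, 15, 25]


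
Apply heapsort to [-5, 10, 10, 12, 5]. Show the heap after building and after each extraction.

Build heap: [12, 10, 10, -5, 5]
Extract 12: [10, 5, 10, -5, 12]
Extract 10: [10, 5, -5, 10, 12]
Extract 10: [5, -5, 10, 10, 12]
Extract 5: [-5, 5, 10, 10, 12]


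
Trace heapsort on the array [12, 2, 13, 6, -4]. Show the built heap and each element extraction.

Build heap: [13, 6, 12, 2, -4]
Extract 13: [12, 6, -4, 2, 13]
Extract 12: [6, 2, -4, 12, 13]
Extract 6: [2, -4, 6, 12, 13]
Extract 2: [-4, 2, 6, 12, 13]


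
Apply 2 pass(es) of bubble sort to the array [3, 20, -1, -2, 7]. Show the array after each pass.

After pass 1: [3, -1, -2, 7, 20] (3 swaps)
After pass 2: [-1, -2, 3, 7, 20] (2 swaps)
Total swaps: 5


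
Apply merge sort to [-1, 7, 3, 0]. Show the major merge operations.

Divide and conquer:
  Merge [-1] + [7] -> [-1, 7]
  Merge [3] + [0] -> [0, 3]
  Merge [-1, 7] + [0, 3] -> [-1, 0, 3, 7]


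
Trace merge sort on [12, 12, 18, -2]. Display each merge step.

Divide and conquer:
  Merge [12] + [12] -> [12, 12]
  Merge [18] + [-2] -> [-2, 18]
  Merge [12, 12] + [-2, 18] -> [-2, 12, 12, 18]


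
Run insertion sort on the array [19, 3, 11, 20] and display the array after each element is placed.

First element 19 is already 'sorted'
Insert 3: shifted 1 elements -> [3, 19, 11, 20]
Insert 11: shifted 1 elements -> [3, 11, 19, 20]
Insert 20: shifted 0 elements -> [3, 11, 19, 20]


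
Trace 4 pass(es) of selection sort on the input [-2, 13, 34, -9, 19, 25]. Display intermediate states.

Pass 1: Select minimum -9 at index 3, swap -> [-9, 13, 34, -2, 19, 25]
Pass 2: Select minimum -2 at index 3, swap -> [-9, -2, 34, 13, 19, 25]
Pass 3: Select minimum 13 at index 3, swap -> [-9, -2, 13, 34, 19, 25]
Pass 4: Select minimum 19 at index 4, swap -> [-9, -2, 13, 19, 34, 25]


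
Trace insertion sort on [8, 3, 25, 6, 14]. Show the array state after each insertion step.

First element 8 is already 'sorted'
Insert 3: shifted 1 elements -> [3, 8, 25, 6, 14]
Insert 25: shifted 0 elements -> [3, 8, 25, 6, 14]
Insert 6: shifted 2 elements -> [3, 6, 8, 25, 14]
Insert 14: shifted 1 elements -> [3, 6, 8, 14, 25]


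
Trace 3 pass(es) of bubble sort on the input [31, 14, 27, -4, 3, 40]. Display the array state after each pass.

After pass 1: [14, 27, -4, 3, 31, 40] (4 swaps)
After pass 2: [14, -4, 3, 27, 31, 40] (2 swaps)
After pass 3: [-4, 3, 14, 27, 31, 40] (2 swaps)
Total swaps: 8


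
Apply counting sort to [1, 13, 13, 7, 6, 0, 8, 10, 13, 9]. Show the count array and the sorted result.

Count array: [1, 1, 0, 0, 0, 0, 1, 1, 1, 1, 1, 0, 0, 3]
(count[i] = number of elements equal to i)
Cumulative count: [1, 2, 2, 2, 2, 2, 3, 4, 5, 6, 7, 7, 7, 10]
Sorted: [0, 1, 6, 7, 8, 9, 10, 13, 13, 13]


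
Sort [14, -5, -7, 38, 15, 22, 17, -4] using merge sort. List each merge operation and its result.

Divide and conquer:
  Merge [14] + [-5] -> [-5, 14]
  Merge [-7] + [38] -> [-7, 38]
  Merge [-5, 14] + [-7, 38] -> [-7, -5, 14, 38]
  Merge [15] + [22] -> [15, 22]
  Merge [17] + [-4] -> [-4, 17]
  Merge [15, 22] + [-4, 17] -> [-4, 15, 17, 22]
  Merge [-7, -5, 14, 38] + [-4, 15, 17, 22] -> [-7, -5, -4, 14, 15, 17, 22, 38]


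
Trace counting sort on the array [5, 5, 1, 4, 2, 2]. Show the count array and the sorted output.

Count array: [0, 1, 2, 0, 1, 2]
(count[i] = number of elements equal to i)
Cumulative count: [0, 1, 3, 3, 4, 6]
Sorted: [1, 2, 2, 4, 5, 5]


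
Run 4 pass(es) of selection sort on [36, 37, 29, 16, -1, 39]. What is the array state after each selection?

Pass 1: Select minimum -1 at index 4, swap -> [-1, 37, 29, 16, 36, 39]
Pass 2: Select minimum 16 at index 3, swap -> [-1, 16, 29, 37, 36, 39]
Pass 3: Select minimum 29 at index 2, swap -> [-1, 16, 29, 37, 36, 39]
Pass 4: Select minimum 36 at index 4, swap -> [-1, 16, 29, 36, 37, 39]


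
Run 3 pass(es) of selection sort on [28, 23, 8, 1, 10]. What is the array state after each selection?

Pass 1: Select minimum 1 at index 3, swap -> [1, 23, 8, 28, 10]
Pass 2: Select minimum 8 at index 2, swap -> [1, 8, 23, 28, 10]
Pass 3: Select minimum 10 at index 4, swap -> [1, 8, 10, 28, 23]


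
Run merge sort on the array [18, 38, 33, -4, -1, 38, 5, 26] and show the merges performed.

Divide and conquer:
  Merge [18] + [38] -> [18, 38]
  Merge [33] + [-4] -> [-4, 33]
  Merge [18, 38] + [-4, 33] -> [-4, 18, 33, 38]
  Merge [-1] + [38] -> [-1, 38]
  Merge [5] + [26] -> [5, 26]
  Merge [-1, 38] + [5, 26] -> [-1, 5, 26, 38]
  Merge [-4, 18, 33, 38] + [-1, 5, 26, 38] -> [-4, -1, 5, 18, 26, 33, 38, 38]


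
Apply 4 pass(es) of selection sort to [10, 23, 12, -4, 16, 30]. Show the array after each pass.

Pass 1: Select minimum -4 at index 3, swap -> [-4, 23, 12, 10, 16, 30]
Pass 2: Select minimum 10 at index 3, swap -> [-4, 10, 12, 23, 16, 30]
Pass 3: Select minimum 12 at index 2, swap -> [-4, 10, 12, 23, 16, 30]
Pass 4: Select minimum 16 at index 4, swap -> [-4, 10, 12, 16, 23, 30]


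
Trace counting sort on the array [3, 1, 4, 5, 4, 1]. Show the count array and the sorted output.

Count array: [0, 2, 0, 1, 2, 1]
(count[i] = number of elements equal to i)
Cumulative count: [0, 2, 2, 3, 5, 6]
Sorted: [1, 1, 3, 4, 4, 5]


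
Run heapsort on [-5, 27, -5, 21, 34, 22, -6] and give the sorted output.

Build heap: [34, 27, 22, 21, -5, -5, -6]
Extract 34: [27, 21, 22, -6, -5, -5, 34]
Extract 27: [22, 21, -5, -6, -5, 27, 34]
Extract 22: [21, -5, -5, -6, 22, 27, 34]
Extract 21: [-5, -6, -5, 21, 22, 27, 34]
Extract -5: [-5, -6, -5, 21, 22, 27, 34]
Extract -5: [-6, -5, -5, 21, 22, 27, 34]


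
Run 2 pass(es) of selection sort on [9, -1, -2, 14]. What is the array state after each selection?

Pass 1: Select minimum -2 at index 2, swap -> [-2, -1, 9, 14]
Pass 2: Select minimum -1 at index 1, swap -> [-2, -1, 9, 14]


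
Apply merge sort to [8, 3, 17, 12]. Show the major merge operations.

Divide and conquer:
  Merge [8] + [3] -> [3, 8]
  Merge [17] + [12] -> [12, 17]
  Merge [3, 8] + [12, 17] -> [3, 8, 12, 17]


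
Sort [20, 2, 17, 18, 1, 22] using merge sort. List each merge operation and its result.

Divide and conquer:
  Merge [2] + [17] -> [2, 17]
  Merge [20] + [2, 17] -> [2, 17, 20]
  Merge [1] + [22] -> [1, 22]
  Merge [18] + [1, 22] -> [1, 18, 22]
  Merge [2, 17, 20] + [1, 18, 22] -> [1, 2, 17, 18, 20, 22]


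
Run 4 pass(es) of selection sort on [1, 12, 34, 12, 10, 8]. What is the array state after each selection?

Pass 1: Select minimum 1 at index 0, swap -> [1, 12, 34, 12, 10, 8]
Pass 2: Select minimum 8 at index 5, swap -> [1, 8, 34, 12, 10, 12]
Pass 3: Select minimum 10 at index 4, swap -> [1, 8, 10, 12, 34, 12]
Pass 4: Select minimum 12 at index 3, swap -> [1, 8, 10, 12, 34, 12]


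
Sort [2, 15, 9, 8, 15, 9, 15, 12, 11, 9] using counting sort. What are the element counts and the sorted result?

Count array: [0, 0, 1, 0, 0, 0, 0, 0, 1, 3, 0, 1, 1, 0, 0, 3]
(count[i] = number of elements equal to i)
Cumulative count: [0, 0, 1, 1, 1, 1, 1, 1, 2, 5, 5, 6, 7, 7, 7, 10]
Sorted: [2, 8, 9, 9, 9, 11, 12, 15, 15, 15]


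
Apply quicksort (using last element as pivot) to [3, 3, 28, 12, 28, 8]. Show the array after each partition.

Partition 1: pivot=8 at index 2 -> [3, 3, 8, 12, 28, 28]
Partition 2: pivot=3 at index 1 -> [3, 3, 8, 12, 28, 28]
Partition 3: pivot=28 at index 5 -> [3, 3, 8, 12, 28, 28]
Partition 4: pivot=28 at index 4 -> [3, 3, 8, 12, 28, 28]


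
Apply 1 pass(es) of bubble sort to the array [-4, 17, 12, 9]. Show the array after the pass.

After pass 1: [-4, 12, 9, 17] (2 swaps)
Total swaps: 2


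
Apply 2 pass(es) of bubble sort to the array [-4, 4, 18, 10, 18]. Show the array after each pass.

After pass 1: [-4, 4, 10, 18, 18] (1 swaps)
After pass 2: [-4, 4, 10, 18, 18] (0 swaps)
Total swaps: 1


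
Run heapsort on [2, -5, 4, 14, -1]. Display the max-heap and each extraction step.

Build heap: [14, 2, 4, -5, -1]
Extract 14: [4, 2, -1, -5, 14]
Extract 4: [2, -5, -1, 4, 14]
Extract 2: [-1, -5, 2, 4, 14]
Extract -1: [-5, -1, 2, 4, 14]


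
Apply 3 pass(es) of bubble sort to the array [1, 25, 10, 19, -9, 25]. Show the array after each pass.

After pass 1: [1, 10, 19, -9, 25, 25] (3 swaps)
After pass 2: [1, 10, -9, 19, 25, 25] (1 swaps)
After pass 3: [1, -9, 10, 19, 25, 25] (1 swaps)
Total swaps: 5


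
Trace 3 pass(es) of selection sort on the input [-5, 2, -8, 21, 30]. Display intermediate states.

Pass 1: Select minimum -8 at index 2, swap -> [-8, 2, -5, 21, 30]
Pass 2: Select minimum -5 at index 2, swap -> [-8, -5, 2, 21, 30]
Pass 3: Select minimum 2 at index 2, swap -> [-8, -5, 2, 21, 30]


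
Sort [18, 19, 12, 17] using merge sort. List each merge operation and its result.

Divide and conquer:
  Merge [18] + [19] -> [18, 19]
  Merge [12] + [17] -> [12, 17]
  Merge [18, 19] + [12, 17] -> [12, 17, 18, 19]


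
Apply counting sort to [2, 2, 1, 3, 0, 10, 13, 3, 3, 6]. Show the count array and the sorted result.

Count array: [1, 1, 2, 3, 0, 0, 1, 0, 0, 0, 1, 0, 0, 1]
(count[i] = number of elements equal to i)
Cumulative count: [1, 2, 4, 7, 7, 7, 8, 8, 8, 8, 9, 9, 9, 10]
Sorted: [0, 1, 2, 2, 3, 3, 3, 6, 10, 13]


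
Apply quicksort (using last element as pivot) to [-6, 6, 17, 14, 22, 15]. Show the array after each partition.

Partition 1: pivot=15 at index 3 -> [-6, 6, 14, 15, 22, 17]
Partition 2: pivot=14 at index 2 -> [-6, 6, 14, 15, 22, 17]
Partition 3: pivot=6 at index 1 -> [-6, 6, 14, 15, 22, 17]
Partition 4: pivot=17 at index 4 -> [-6, 6, 14, 15, 17, 22]


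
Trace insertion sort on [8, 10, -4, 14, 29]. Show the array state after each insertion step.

First element 8 is already 'sorted'
Insert 10: shifted 0 elements -> [8, 10, -4, 14, 29]
Insert -4: shifted 2 elements -> [-4, 8, 10, 14, 29]
Insert 14: shifted 0 elements -> [-4, 8, 10, 14, 29]
Insert 29: shifted 0 elements -> [-4, 8, 10, 14, 29]


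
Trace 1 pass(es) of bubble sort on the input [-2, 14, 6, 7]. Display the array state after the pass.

After pass 1: [-2, 6, 7, 14] (2 swaps)
Total swaps: 2


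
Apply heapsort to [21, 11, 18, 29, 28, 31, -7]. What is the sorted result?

Build heap: [31, 29, 21, 11, 28, 18, -7]
Extract 31: [29, 28, 21, 11, -7, 18, 31]
Extract 29: [28, 18, 21, 11, -7, 29, 31]
Extract 28: [21, 18, -7, 11, 28, 29, 31]
Extract 21: [18, 11, -7, 21, 28, 29, 31]
Extract 18: [11, -7, 18, 21, 28, 29, 31]
Extract 11: [-7, 11, 18, 21, 28, 29, 31]


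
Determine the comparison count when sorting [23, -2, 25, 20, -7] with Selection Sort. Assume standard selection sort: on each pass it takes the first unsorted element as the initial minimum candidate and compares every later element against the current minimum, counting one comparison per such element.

Pass 1: scan indices 1..4 for the minimum = 4 comparison(s); min is -7, place at index 0 -> [-7, -2, 25, 20, 23]
Pass 2: scan indices 2..4 for the minimum = 3 comparison(s); min is -2, place at index 1 -> [-7, -2, 25, 20, 23]
Pass 3: scan indices 3..4 for the minimum = 2 comparison(s); min is 20, place at index 2 -> [-7, -2, 20, 25, 23]
Pass 4: scan indices 4..4 for the minimum = 1 comparison(s); min is 23, place at index 3 -> [-7, -2, 20, 23, 25]
Selection sort always scans the whole unsorted suffix, so the count is (n-1) + (n-2) + ... + 1 = n(n-1)/2 = 5*4/2 = 10 regardless of the input order.
Total comparisons: 4 + 3 + 2 + 1 = 10


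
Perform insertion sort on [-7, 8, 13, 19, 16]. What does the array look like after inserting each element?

First element -7 is already 'sorted'
Insert 8: shifted 0 elements -> [-7, 8, 13, 19, 16]
Insert 13: shifted 0 elements -> [-7, 8, 13, 19, 16]
Insert 19: shifted 0 elements -> [-7, 8, 13, 19, 16]
Insert 16: shifted 1 elements -> [-7, 8, 13, 16, 19]


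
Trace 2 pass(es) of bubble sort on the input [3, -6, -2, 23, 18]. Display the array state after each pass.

After pass 1: [-6, -2, 3, 18, 23] (3 swaps)
After pass 2: [-6, -2, 3, 18, 23] (0 swaps)
Total swaps: 3


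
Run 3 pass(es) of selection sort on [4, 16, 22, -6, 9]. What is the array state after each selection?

Pass 1: Select minimum -6 at index 3, swap -> [-6, 16, 22, 4, 9]
Pass 2: Select minimum 4 at index 3, swap -> [-6, 4, 22, 16, 9]
Pass 3: Select minimum 9 at index 4, swap -> [-6, 4, 9, 16, 22]


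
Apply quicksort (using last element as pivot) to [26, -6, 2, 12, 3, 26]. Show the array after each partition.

Partition 1: pivot=26 at index 5 -> [26, -6, 2, 12, 3, 26]
Partition 2: pivot=3 at index 2 -> [-6, 2, 3, 12, 26, 26]
Partition 3: pivot=2 at index 1 -> [-6, 2, 3, 12, 26, 26]
Partition 4: pivot=26 at index 4 -> [-6, 2, 3, 12, 26, 26]


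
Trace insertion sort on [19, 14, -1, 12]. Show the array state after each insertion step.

First element 19 is already 'sorted'
Insert 14: shifted 1 elements -> [14, 19, -1, 12]
Insert -1: shifted 2 elements -> [-1, 14, 19, 12]
Insert 12: shifted 2 elements -> [-1, 12, 14, 19]


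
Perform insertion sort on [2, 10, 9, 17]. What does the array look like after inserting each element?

First element 2 is already 'sorted'
Insert 10: shifted 0 elements -> [2, 10, 9, 17]
Insert 9: shifted 1 elements -> [2, 9, 10, 17]
Insert 17: shifted 0 elements -> [2, 9, 10, 17]


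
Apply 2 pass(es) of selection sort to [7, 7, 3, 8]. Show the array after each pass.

Pass 1: Select minimum 3 at index 2, swap -> [3, 7, 7, 8]
Pass 2: Select minimum 7 at index 1, swap -> [3, 7, 7, 8]


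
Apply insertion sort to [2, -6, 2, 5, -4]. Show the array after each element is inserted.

First element 2 is already 'sorted'
Insert -6: shifted 1 elements -> [-6, 2, 2, 5, -4]
Insert 2: shifted 0 elements -> [-6, 2, 2, 5, -4]
Insert 5: shifted 0 elements -> [-6, 2, 2, 5, -4]
Insert -4: shifted 3 elements -> [-6, -4, 2, 2, 5]


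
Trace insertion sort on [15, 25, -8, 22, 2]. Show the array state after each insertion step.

First element 15 is already 'sorted'
Insert 25: shifted 0 elements -> [15, 25, -8, 22, 2]
Insert -8: shifted 2 elements -> [-8, 15, 25, 22, 2]
Insert 22: shifted 1 elements -> [-8, 15, 22, 25, 2]
Insert 2: shifted 3 elements -> [-8, 2, 15, 22, 25]


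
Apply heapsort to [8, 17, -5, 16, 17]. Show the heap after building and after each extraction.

Build heap: [17, 17, -5, 16, 8]
Extract 17: [17, 16, -5, 8, 17]
Extract 17: [16, 8, -5, 17, 17]
Extract 16: [8, -5, 16, 17, 17]
Extract 8: [-5, 8, 16, 17, 17]


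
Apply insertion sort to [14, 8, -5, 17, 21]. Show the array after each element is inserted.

First element 14 is already 'sorted'
Insert 8: shifted 1 elements -> [8, 14, -5, 17, 21]
Insert -5: shifted 2 elements -> [-5, 8, 14, 17, 21]
Insert 17: shifted 0 elements -> [-5, 8, 14, 17, 21]
Insert 21: shifted 0 elements -> [-5, 8, 14, 17, 21]


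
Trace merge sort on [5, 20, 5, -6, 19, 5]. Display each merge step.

Divide and conquer:
  Merge [20] + [5] -> [5, 20]
  Merge [5] + [5, 20] -> [5, 5, 20]
  Merge [19] + [5] -> [5, 19]
  Merge [-6] + [5, 19] -> [-6, 5, 19]
  Merge [5, 5, 20] + [-6, 5, 19] -> [-6, 5, 5, 5, 19, 20]


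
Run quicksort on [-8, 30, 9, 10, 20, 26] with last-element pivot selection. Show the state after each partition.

Partition 1: pivot=26 at index 4 -> [-8, 9, 10, 20, 26, 30]
Partition 2: pivot=20 at index 3 -> [-8, 9, 10, 20, 26, 30]
Partition 3: pivot=10 at index 2 -> [-8, 9, 10, 20, 26, 30]
Partition 4: pivot=9 at index 1 -> [-8, 9, 10, 20, 26, 30]


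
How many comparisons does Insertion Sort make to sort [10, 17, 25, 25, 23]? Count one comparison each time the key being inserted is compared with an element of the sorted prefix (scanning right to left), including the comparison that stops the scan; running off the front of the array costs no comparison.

Insert 17: 10 <= 17 (stop) = 1 comparison(s) -> [10, 17, 25, 25, 23]
Insert 25: 17 <= 25 (stop) = 1 comparison(s) -> [10, 17, 25, 25, 23]
Insert 25: 25 <= 25 (stop) = 1 comparison(s) -> [10, 17, 25, 25, 23]
Insert 23: 25 > 23 (shift), 25 > 23 (shift), 17 <= 23 (stop) = 3 comparison(s) -> [10, 17, 23, 25, 25]
Total comparisons: 1 + 1 + 1 + 3 = 6


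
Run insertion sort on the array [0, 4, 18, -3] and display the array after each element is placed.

First element 0 is already 'sorted'
Insert 4: shifted 0 elements -> [0, 4, 18, -3]
Insert 18: shifted 0 elements -> [0, 4, 18, -3]
Insert -3: shifted 3 elements -> [-3, 0, 4, 18]


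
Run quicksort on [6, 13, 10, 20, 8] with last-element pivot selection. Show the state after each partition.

Partition 1: pivot=8 at index 1 -> [6, 8, 10, 20, 13]
Partition 2: pivot=13 at index 3 -> [6, 8, 10, 13, 20]


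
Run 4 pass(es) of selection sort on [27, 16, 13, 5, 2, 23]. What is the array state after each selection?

Pass 1: Select minimum 2 at index 4, swap -> [2, 16, 13, 5, 27, 23]
Pass 2: Select minimum 5 at index 3, swap -> [2, 5, 13, 16, 27, 23]
Pass 3: Select minimum 13 at index 2, swap -> [2, 5, 13, 16, 27, 23]
Pass 4: Select minimum 16 at index 3, swap -> [2, 5, 13, 16, 27, 23]


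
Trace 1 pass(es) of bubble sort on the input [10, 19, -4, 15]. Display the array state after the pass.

After pass 1: [10, -4, 15, 19] (2 swaps)
Total swaps: 2


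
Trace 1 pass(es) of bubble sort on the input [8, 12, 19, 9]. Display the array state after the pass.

After pass 1: [8, 12, 9, 19] (1 swaps)
Total swaps: 1


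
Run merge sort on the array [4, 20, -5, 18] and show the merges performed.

Divide and conquer:
  Merge [4] + [20] -> [4, 20]
  Merge [-5] + [18] -> [-5, 18]
  Merge [4, 20] + [-5, 18] -> [-5, 4, 18, 20]


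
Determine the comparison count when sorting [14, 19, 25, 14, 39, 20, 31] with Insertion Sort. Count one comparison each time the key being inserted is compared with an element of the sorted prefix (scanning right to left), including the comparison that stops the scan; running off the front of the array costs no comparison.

Insert 19: 14 <= 19 (stop) = 1 comparison(s) -> [14, 19, 25, 14, 39, 20, 31]
Insert 25: 19 <= 25 (stop) = 1 comparison(s) -> [14, 19, 25, 14, 39, 20, 31]
Insert 14: 25 > 14 (shift), 19 > 14 (shift), 14 <= 14 (stop) = 3 comparison(s) -> [14, 14, 19, 25, 39, 20, 31]
Insert 39: 25 <= 39 (stop) = 1 comparison(s) -> [14, 14, 19, 25, 39, 20, 31]
Insert 20: 39 > 20 (shift), 25 > 20 (shift), 19 <= 20 (stop) = 3 comparison(s) -> [14, 14, 19, 20, 25, 39, 31]
Insert 31: 39 > 31 (shift), 25 <= 31 (stop) = 2 comparison(s) -> [14, 14, 19, 20, 25, 31, 39]
Total comparisons: 1 + 1 + 3 + 1 + 3 + 2 = 11


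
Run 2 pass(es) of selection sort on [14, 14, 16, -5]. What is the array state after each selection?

Pass 1: Select minimum -5 at index 3, swap -> [-5, 14, 16, 14]
Pass 2: Select minimum 14 at index 1, swap -> [-5, 14, 16, 14]


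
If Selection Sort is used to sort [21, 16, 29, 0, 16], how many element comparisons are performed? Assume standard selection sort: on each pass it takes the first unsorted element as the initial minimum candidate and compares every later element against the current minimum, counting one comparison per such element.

Pass 1: scan indices 1..4 for the minimum = 4 comparison(s); min is 0, place at index 0 -> [0, 16, 29, 21, 16]
Pass 2: scan indices 2..4 for the minimum = 3 comparison(s); min is 16, place at index 1 -> [0, 16, 29, 21, 16]
Pass 3: scan indices 3..4 for the minimum = 2 comparison(s); min is 16, place at index 2 -> [0, 16, 16, 21, 29]
Pass 4: scan indices 4..4 for the minimum = 1 comparison(s); min is 21, place at index 3 -> [0, 16, 16, 21, 29]
Selection sort always scans the whole unsorted suffix, so the count is (n-1) + (n-2) + ... + 1 = n(n-1)/2 = 5*4/2 = 10 regardless of the input order.
Total comparisons: 4 + 3 + 2 + 1 = 10


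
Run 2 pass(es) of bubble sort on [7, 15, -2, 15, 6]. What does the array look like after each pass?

After pass 1: [7, -2, 15, 6, 15] (2 swaps)
After pass 2: [-2, 7, 6, 15, 15] (2 swaps)
Total swaps: 4


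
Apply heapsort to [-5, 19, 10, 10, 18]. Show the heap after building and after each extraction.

Build heap: [19, 18, 10, 10, -5]
Extract 19: [18, 10, 10, -5, 19]
Extract 18: [10, -5, 10, 18, 19]
Extract 10: [10, -5, 10, 18, 19]
Extract 10: [-5, 10, 10, 18, 19]


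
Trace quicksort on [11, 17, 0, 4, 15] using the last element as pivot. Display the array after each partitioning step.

Partition 1: pivot=15 at index 3 -> [11, 0, 4, 15, 17]
Partition 2: pivot=4 at index 1 -> [0, 4, 11, 15, 17]


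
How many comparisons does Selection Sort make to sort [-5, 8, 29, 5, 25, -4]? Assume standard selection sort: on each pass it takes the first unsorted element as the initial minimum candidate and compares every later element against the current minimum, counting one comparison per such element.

Pass 1: scan indices 1..5 for the minimum = 5 comparison(s); min is -5, place at index 0 -> [-5, 8, 29, 5, 25, -4]
Pass 2: scan indices 2..5 for the minimum = 4 comparison(s); min is -4, place at index 1 -> [-5, -4, 29, 5, 25, 8]
Pass 3: scan indices 3..5 for the minimum = 3 comparison(s); min is 5, place at index 2 -> [-5, -4, 5, 29, 25, 8]
Pass 4: scan indices 4..5 for the minimum = 2 comparison(s); min is 8, place at index 3 -> [-5, -4, 5, 8, 25, 29]
Pass 5: scan indices 5..5 for the minimum = 1 comparison(s); min is 25, place at index 4 -> [-5, -4, 5, 8, 25, 29]
Selection sort always scans the whole unsorted suffix, so the count is (n-1) + (n-2) + ... + 1 = n(n-1)/2 = 6*5/2 = 15 regardless of the input order.
Total comparisons: 5 + 4 + 3 + 2 + 1 = 15


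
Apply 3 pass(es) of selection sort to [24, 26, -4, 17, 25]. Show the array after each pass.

Pass 1: Select minimum -4 at index 2, swap -> [-4, 26, 24, 17, 25]
Pass 2: Select minimum 17 at index 3, swap -> [-4, 17, 24, 26, 25]
Pass 3: Select minimum 24 at index 2, swap -> [-4, 17, 24, 26, 25]


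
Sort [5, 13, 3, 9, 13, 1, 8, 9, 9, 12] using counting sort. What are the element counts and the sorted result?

Count array: [0, 1, 0, 1, 0, 1, 0, 0, 1, 3, 0, 0, 1, 2]
(count[i] = number of elements equal to i)
Cumulative count: [0, 1, 1, 2, 2, 3, 3, 3, 4, 7, 7, 7, 8, 10]
Sorted: [1, 3, 5, 8, 9, 9, 9, 12, 13, 13]


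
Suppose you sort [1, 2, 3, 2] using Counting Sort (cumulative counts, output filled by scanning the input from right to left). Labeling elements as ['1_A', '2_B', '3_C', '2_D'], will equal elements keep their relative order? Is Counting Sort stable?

Trace Counting Sort on the labeled array (the key is the number; the letter only tracks identity):
  Counts for values 0..3: [0, 1, 2, 1]
  Cumulative counts: [0, 1, 3, 4]
  Scan right to left: place 2_D at output index 2
  Scan right to left: place 3_C at output index 3
  Scan right to left: place 2_B at output index 1
  Scan right to left: place 1_A at output index 0
  Output: [1_A, 2_B, 2_D, 3_C]
Equal keys:
  value 2: originally 2_B, 2_D; after sorting 2_B, 2_D -> order preserved
All equal keys kept their original relative order. Counting Sort is stable: scanning the input right to left with decreasing cumulative counts places later duplicates at later output positions.
Answer: Stable


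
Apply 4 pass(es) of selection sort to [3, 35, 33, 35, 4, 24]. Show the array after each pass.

Pass 1: Select minimum 3 at index 0, swap -> [3, 35, 33, 35, 4, 24]
Pass 2: Select minimum 4 at index 4, swap -> [3, 4, 33, 35, 35, 24]
Pass 3: Select minimum 24 at index 5, swap -> [3, 4, 24, 35, 35, 33]
Pass 4: Select minimum 33 at index 5, swap -> [3, 4, 24, 33, 35, 35]


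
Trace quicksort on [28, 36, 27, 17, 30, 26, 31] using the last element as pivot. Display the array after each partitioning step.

Partition 1: pivot=31 at index 5 -> [28, 27, 17, 30, 26, 31, 36]
Partition 2: pivot=26 at index 1 -> [17, 26, 28, 30, 27, 31, 36]
Partition 3: pivot=27 at index 2 -> [17, 26, 27, 30, 28, 31, 36]
Partition 4: pivot=28 at index 3 -> [17, 26, 27, 28, 30, 31, 36]


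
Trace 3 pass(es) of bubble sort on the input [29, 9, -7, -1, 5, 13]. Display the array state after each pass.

After pass 1: [9, -7, -1, 5, 13, 29] (5 swaps)
After pass 2: [-7, -1, 5, 9, 13, 29] (3 swaps)
After pass 3: [-7, -1, 5, 9, 13, 29] (0 swaps)
Total swaps: 8


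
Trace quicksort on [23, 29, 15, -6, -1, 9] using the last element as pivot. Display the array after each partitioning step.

Partition 1: pivot=9 at index 2 -> [-6, -1, 9, 23, 29, 15]
Partition 2: pivot=-1 at index 1 -> [-6, -1, 9, 23, 29, 15]
Partition 3: pivot=15 at index 3 -> [-6, -1, 9, 15, 29, 23]
Partition 4: pivot=23 at index 4 -> [-6, -1, 9, 15, 23, 29]


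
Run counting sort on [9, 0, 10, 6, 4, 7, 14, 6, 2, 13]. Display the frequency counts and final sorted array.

Count array: [1, 0, 1, 0, 1, 0, 2, 1, 0, 1, 1, 0, 0, 1, 1]
(count[i] = number of elements equal to i)
Cumulative count: [1, 1, 2, 2, 3, 3, 5, 6, 6, 7, 8, 8, 8, 9, 10]
Sorted: [0, 2, 4, 6, 6, 7, 9, 10, 13, 14]


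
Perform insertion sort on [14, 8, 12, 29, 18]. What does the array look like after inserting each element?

First element 14 is already 'sorted'
Insert 8: shifted 1 elements -> [8, 14, 12, 29, 18]
Insert 12: shifted 1 elements -> [8, 12, 14, 29, 18]
Insert 29: shifted 0 elements -> [8, 12, 14, 29, 18]
Insert 18: shifted 1 elements -> [8, 12, 14, 18, 29]


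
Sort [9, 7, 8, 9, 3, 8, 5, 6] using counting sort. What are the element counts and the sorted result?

Count array: [0, 0, 0, 1, 0, 1, 1, 1, 2, 2]
(count[i] = number of elements equal to i)
Cumulative count: [0, 0, 0, 1, 1, 2, 3, 4, 6, 8]
Sorted: [3, 5, 6, 7, 8, 8, 9, 9]


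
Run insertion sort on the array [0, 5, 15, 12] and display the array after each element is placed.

First element 0 is already 'sorted'
Insert 5: shifted 0 elements -> [0, 5, 15, 12]
Insert 15: shifted 0 elements -> [0, 5, 15, 12]
Insert 12: shifted 1 elements -> [0, 5, 12, 15]


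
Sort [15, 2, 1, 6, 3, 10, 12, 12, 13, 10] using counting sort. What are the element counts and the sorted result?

Count array: [0, 1, 1, 1, 0, 0, 1, 0, 0, 0, 2, 0, 2, 1, 0, 1]
(count[i] = number of elements equal to i)
Cumulative count: [0, 1, 2, 3, 3, 3, 4, 4, 4, 4, 6, 6, 8, 9, 9, 10]
Sorted: [1, 2, 3, 6, 10, 10, 12, 12, 13, 15]


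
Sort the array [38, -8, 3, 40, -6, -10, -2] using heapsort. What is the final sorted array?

Build heap: [40, 38, 3, -8, -6, -10, -2]
Extract 40: [38, -2, 3, -8, -6, -10, 40]
Extract 38: [3, -2, -10, -8, -6, 38, 40]
Extract 3: [-2, -6, -10, -8, 3, 38, 40]
Extract -2: [-6, -8, -10, -2, 3, 38, 40]
Extract -6: [-8, -10, -6, -2, 3, 38, 40]
Extract -8: [-10, -8, -6, -2, 3, 38, 40]


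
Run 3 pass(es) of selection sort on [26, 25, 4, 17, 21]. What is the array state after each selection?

Pass 1: Select minimum 4 at index 2, swap -> [4, 25, 26, 17, 21]
Pass 2: Select minimum 17 at index 3, swap -> [4, 17, 26, 25, 21]
Pass 3: Select minimum 21 at index 4, swap -> [4, 17, 21, 25, 26]


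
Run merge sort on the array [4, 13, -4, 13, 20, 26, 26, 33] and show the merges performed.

Divide and conquer:
  Merge [4] + [13] -> [4, 13]
  Merge [-4] + [13] -> [-4, 13]
  Merge [4, 13] + [-4, 13] -> [-4, 4, 13, 13]
  Merge [20] + [26] -> [20, 26]
  Merge [26] + [33] -> [26, 33]
  Merge [20, 26] + [26, 33] -> [20, 26, 26, 33]
  Merge [-4, 4, 13, 13] + [20, 26, 26, 33] -> [-4, 4, 13, 13, 20, 26, 26, 33]


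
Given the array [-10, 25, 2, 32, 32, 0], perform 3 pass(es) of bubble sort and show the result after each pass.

After pass 1: [-10, 2, 25, 32, 0, 32] (2 swaps)
After pass 2: [-10, 2, 25, 0, 32, 32] (1 swaps)
After pass 3: [-10, 2, 0, 25, 32, 32] (1 swaps)
Total swaps: 4


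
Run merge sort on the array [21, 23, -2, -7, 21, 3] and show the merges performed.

Divide and conquer:
  Merge [23] + [-2] -> [-2, 23]
  Merge [21] + [-2, 23] -> [-2, 21, 23]
  Merge [21] + [3] -> [3, 21]
  Merge [-7] + [3, 21] -> [-7, 3, 21]
  Merge [-2, 21, 23] + [-7, 3, 21] -> [-7, -2, 3, 21, 21, 23]


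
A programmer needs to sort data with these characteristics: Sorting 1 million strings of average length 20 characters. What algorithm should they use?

Best choice: MSD radix sort or Mergesort
Reason: MSD radix sort is a non-comparison sort that buckets the strings by successive character positions, running in time proportional to the total number of characters examined rather than O(n log n) string comparisons; mergesort is a stable O(n log n)-comparison alternative that works for arbitrary variable-length keys


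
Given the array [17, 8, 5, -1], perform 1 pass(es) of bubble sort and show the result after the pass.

After pass 1: [8, 5, -1, 17] (3 swaps)
Total swaps: 3


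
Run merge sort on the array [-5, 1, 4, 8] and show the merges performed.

Divide and conquer:
  Merge [-5] + [1] -> [-5, 1]
  Merge [4] + [8] -> [4, 8]
  Merge [-5, 1] + [4, 8] -> [-5, 1, 4, 8]


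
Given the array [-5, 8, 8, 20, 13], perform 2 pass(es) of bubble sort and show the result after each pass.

After pass 1: [-5, 8, 8, 13, 20] (1 swaps)
After pass 2: [-5, 8, 8, 13, 20] (0 swaps)
Total swaps: 1


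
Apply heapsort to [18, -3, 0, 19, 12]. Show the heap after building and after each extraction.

Build heap: [19, 18, 0, -3, 12]
Extract 19: [18, 12, 0, -3, 19]
Extract 18: [12, -3, 0, 18, 19]
Extract 12: [0, -3, 12, 18, 19]
Extract 0: [-3, 0, 12, 18, 19]


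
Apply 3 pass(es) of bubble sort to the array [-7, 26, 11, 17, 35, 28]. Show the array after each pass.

After pass 1: [-7, 11, 17, 26, 28, 35] (3 swaps)
After pass 2: [-7, 11, 17, 26, 28, 35] (0 swaps)
After pass 3: [-7, 11, 17, 26, 28, 35] (0 swaps)
Total swaps: 3


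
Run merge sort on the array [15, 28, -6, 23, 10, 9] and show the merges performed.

Divide and conquer:
  Merge [28] + [-6] -> [-6, 28]
  Merge [15] + [-6, 28] -> [-6, 15, 28]
  Merge [10] + [9] -> [9, 10]
  Merge [23] + [9, 10] -> [9, 10, 23]
  Merge [-6, 15, 28] + [9, 10, 23] -> [-6, 9, 10, 15, 23, 28]


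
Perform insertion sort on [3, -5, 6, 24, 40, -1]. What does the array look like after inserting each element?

First element 3 is already 'sorted'
Insert -5: shifted 1 elements -> [-5, 3, 6, 24, 40, -1]
Insert 6: shifted 0 elements -> [-5, 3, 6, 24, 40, -1]
Insert 24: shifted 0 elements -> [-5, 3, 6, 24, 40, -1]
Insert 40: shifted 0 elements -> [-5, 3, 6, 24, 40, -1]
Insert -1: shifted 4 elements -> [-5, -1, 3, 6, 24, 40]


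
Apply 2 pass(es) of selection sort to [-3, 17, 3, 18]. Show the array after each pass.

Pass 1: Select minimum -3 at index 0, swap -> [-3, 17, 3, 18]
Pass 2: Select minimum 3 at index 2, swap -> [-3, 3, 17, 18]


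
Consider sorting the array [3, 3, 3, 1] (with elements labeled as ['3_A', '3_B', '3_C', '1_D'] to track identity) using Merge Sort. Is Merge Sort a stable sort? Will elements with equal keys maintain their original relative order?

Trace Merge Sort on the labeled array (the key is the number; the letter only tracks identity):
  Merge [3_A] + [3_B] -> [3_A, 3_B]
  Merge [3_C] + [1_D] -> [1_D, 3_C]
  Merge [3_A, 3_B] + [1_D, 3_C] -> [1_D, 3_A, 3_B, 3_C]
Final order: [1_D, 3_A, 3_B, 3_C]
Equal keys:
  value 3: originally 3_A, 3_B, 3_C; after sorting 3_A, 3_B, 3_C -> order preserved
All equal keys kept their original relative order. Merge Sort is stable: when the heads of the two halves are equal the merge takes from the left half first.
Answer: Stable


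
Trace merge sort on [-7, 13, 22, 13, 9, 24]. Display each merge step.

Divide and conquer:
  Merge [13] + [22] -> [13, 22]
  Merge [-7] + [13, 22] -> [-7, 13, 22]
  Merge [9] + [24] -> [9, 24]
  Merge [13] + [9, 24] -> [9, 13, 24]
  Merge [-7, 13, 22] + [9, 13, 24] -> [-7, 9, 13, 13, 22, 24]
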